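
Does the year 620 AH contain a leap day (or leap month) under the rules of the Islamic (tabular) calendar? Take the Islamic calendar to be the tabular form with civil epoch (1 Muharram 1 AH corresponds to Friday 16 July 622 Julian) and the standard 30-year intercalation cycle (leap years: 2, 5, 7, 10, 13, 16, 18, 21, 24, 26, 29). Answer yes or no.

no

Year 620 AH is year 20 of its 30-year cycle; leap positions are 2, 5, 7, 10, 13, 16, 18, 21, 24, 26, 29, so it is a common year (354 days).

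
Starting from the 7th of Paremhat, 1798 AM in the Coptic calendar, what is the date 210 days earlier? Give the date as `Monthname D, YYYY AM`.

Counting 210 days back from JDN 2481570 reaches JDN 2481360, which is Mesori 12, 1797 AM.

Mesori 12, 1797 AM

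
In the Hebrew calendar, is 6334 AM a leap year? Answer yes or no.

Hebrew year 6334 is year 7 of its 19-year Metonic cycle; leap years are at positions 3, 6, 8, 11, 14, 17, 19, so it is a common year (12 months).

no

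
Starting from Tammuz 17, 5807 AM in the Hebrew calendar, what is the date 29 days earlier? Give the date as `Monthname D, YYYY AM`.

The starting date is JDN 2468903; 2468903 − 29 = 2468874.
JDN 2468874 corresponds to Sivan 18, 5807 AM.

Sivan 18, 5807 AM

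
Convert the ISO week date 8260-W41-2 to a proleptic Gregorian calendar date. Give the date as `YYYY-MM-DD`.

8260-10-09

ISO week 1 of 8260 is the week containing the first Thursday of 8260.
Week 41, day 2 (Tuesday) lands on 8260-10-09.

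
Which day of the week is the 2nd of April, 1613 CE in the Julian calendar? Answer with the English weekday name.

In the Gregorian calendar this is 12 April 1613 (JDN 2310298).
2310298 ≡ 4 (mod 7); counting from Monday = 0 gives Friday.

Friday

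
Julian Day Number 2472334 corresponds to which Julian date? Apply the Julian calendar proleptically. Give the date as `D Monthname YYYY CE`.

18 November 2056 CE

The Gregorian equivalent of JDN 2472334 is 1 December 2056.
In the Julian calendar that day is 18 November 2056 CE.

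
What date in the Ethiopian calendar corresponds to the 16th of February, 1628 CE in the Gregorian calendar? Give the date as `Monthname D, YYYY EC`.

Both dates share Julian Day Number 2315721; in the Ethiopian calendar that is 11 Yekatit 1620 EC.

Yekatit 11, 1620 EC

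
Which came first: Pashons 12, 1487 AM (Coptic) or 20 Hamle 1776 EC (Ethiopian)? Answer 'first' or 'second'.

first

Converting both to JDN: 2368042 vs 2372859; the smaller is the first.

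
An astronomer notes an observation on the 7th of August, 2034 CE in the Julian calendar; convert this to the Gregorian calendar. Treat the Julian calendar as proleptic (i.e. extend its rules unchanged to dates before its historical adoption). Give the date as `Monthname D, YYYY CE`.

August 20, 2034 CE

For dates in this range the Gregorian date is 13 days ahead of the Julian.
7 August 2034 Julian + 13 days → 20 August 2034 Gregorian.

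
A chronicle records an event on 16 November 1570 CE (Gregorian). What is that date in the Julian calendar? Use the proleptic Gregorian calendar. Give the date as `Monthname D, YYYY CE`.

November 6, 1570 CE

The Julian–Gregorian offset here is 10 days (Julian trailing).
16 November 1570 Gregorian − 10 days → 6 November 1570 Julian.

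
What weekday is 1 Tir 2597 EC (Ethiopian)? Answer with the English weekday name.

This is JDN 2672530 (14 January 2605 Gregorian).
Since JDN mod 7 = 0 (0 = Monday), the day is Monday.

Monday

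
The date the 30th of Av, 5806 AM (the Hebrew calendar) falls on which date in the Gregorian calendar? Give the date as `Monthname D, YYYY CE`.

Julian Day Number of the source date = 2468590.
Converting JDN 2468590 to the Gregorian calendar gives 1 September 2046 CE.

September 1, 2046 CE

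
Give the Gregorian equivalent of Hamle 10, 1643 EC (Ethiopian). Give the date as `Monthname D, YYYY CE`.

July 14, 1651 CE

Both dates share Julian Day Number 2324270; in the Gregorian calendar that is 14 July 1651 CE.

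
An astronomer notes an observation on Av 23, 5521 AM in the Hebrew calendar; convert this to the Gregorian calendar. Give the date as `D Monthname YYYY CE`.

Julian Day Number of the source date = 2364487.
Converting JDN 2364487 to the Gregorian calendar gives 23 August 1761 CE.

23 August 1761 CE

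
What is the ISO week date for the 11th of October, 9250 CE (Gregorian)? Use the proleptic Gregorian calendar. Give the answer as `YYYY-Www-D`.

The weekday is Tuesday (ISO weekday 2).
That Tuesday belongs to ISO week 41 of ISO year 9250.

9250-W41-2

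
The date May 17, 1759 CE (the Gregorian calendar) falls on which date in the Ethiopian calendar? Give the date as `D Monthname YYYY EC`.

11 Ginbot 1751 EC

Both dates share Julian Day Number 2363658; in the Ethiopian calendar that is 11 Ginbot 1751 EC.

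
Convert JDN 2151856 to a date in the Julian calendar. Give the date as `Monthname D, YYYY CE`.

JDN 2151856 is 25 June 1179 in the proleptic Gregorian calendar.
In the Julian calendar that day is June 18, 1179 CE.

June 18, 1179 CE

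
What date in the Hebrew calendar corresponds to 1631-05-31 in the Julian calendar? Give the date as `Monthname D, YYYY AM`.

The source date corresponds to 10 June 1631 in the Gregorian calendar (JDN 2316931).
That day falls on 10 Sivan 5391 AM in the Hebrew calendar.

Sivan 10, 5391 AM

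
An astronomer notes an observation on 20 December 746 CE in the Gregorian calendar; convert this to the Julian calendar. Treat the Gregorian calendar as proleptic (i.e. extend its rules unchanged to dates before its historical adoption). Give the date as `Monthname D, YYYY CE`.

At this point the Julian calendar is 4 days behind the Gregorian.
20 December 746 Gregorian − 4 days → 16 December 746 Julian.

December 16, 746 CE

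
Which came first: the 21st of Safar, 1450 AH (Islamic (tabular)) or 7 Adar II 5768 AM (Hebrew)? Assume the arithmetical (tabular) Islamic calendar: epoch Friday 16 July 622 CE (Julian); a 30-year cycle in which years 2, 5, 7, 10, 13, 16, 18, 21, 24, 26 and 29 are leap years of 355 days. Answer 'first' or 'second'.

The two dates have Julian Day Numbers 2461967 and 2454540 respectively.
Since 2454540 < 2461967, the second date comes first.

second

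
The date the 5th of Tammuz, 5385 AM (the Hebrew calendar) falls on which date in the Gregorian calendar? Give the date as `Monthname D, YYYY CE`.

Julian Day Number of the source date = 2314770.
Converting JDN 2314770 to the Gregorian calendar gives 10 July 1625 CE.

July 10, 1625 CE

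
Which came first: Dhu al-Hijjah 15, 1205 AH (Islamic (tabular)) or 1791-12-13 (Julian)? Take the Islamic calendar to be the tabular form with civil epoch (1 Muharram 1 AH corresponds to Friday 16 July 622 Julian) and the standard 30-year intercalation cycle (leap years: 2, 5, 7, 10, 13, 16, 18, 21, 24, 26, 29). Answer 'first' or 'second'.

The two dates have Julian Day Numbers 2375436 and 2375567 respectively.
Since 2375436 < 2375567, the first date comes first.

first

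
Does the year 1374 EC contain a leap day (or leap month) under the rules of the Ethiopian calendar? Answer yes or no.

no

1374 mod 4 = 2; in the Ethiopian calendar a year is leap when year mod 4 = 3, so it is a common year.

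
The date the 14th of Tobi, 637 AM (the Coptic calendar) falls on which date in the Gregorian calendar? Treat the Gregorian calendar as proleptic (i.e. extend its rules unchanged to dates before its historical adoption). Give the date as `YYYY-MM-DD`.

0921-01-14

Julian Day Number of the source date = 2057462.
Converting JDN 2057462 to the Gregorian calendar gives 14 January 921 CE.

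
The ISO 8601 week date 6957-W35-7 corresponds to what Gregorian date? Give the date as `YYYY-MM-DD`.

6957-09-04

ISO week 1 of 6957 is the week containing the first Thursday of 6957.
Week 35, day 7 (Sunday) lands on 6957-09-04.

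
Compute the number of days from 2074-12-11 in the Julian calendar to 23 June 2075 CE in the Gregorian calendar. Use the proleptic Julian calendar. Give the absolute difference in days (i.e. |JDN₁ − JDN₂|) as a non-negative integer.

First date → JDN 2478931; second date → JDN 2479112.
The interval is |2478931 − 2479112| = 181 days.

181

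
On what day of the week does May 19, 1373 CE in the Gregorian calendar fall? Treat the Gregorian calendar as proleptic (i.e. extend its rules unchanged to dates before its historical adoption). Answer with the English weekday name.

Wednesday

Since JDN mod 7 = 2 (0 = Monday), the day is Wednesday.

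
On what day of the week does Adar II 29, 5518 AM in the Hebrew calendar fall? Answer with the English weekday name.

In the Gregorian calendar this is 8 April 1758 (JDN 2363254).
2363254 ≡ 5 (mod 7); counting from Monday = 0 gives Saturday.

Saturday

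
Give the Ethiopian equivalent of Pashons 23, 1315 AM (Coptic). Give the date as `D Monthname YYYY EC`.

23 Ginbot 1591 EC

Both dates share Julian Day Number 2305230; in the Ethiopian calendar that is 23 Ginbot 1591 EC.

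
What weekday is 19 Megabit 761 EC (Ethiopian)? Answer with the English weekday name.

Wednesday

In the proleptic Gregorian calendar this is 19 March 769 (JDN 2002009).
JDN 2002009 mod 7 = 2, and JDN 0 was a Monday, so this is a Wednesday.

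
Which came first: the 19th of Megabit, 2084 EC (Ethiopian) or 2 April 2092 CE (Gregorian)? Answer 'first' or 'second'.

first

Converting both to JDN: 2485235 vs 2485240; the smaller is the first.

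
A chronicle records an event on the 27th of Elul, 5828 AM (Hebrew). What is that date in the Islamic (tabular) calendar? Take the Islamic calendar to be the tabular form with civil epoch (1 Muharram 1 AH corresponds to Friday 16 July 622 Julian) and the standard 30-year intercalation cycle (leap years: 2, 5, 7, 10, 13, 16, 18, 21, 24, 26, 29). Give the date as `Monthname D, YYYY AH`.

Both dates share Julian Day Number 2476649; in the tabular Islamic calendar that is 27 Rajab 1491 AH.

Rajab 27, 1491 AH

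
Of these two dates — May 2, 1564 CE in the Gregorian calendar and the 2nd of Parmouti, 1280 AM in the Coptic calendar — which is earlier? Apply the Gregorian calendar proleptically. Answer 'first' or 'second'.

second

First date → JDN 2292421; second date → JDN 2292396.
JDN 2292396 < JDN 2292421, so the second date is earlier.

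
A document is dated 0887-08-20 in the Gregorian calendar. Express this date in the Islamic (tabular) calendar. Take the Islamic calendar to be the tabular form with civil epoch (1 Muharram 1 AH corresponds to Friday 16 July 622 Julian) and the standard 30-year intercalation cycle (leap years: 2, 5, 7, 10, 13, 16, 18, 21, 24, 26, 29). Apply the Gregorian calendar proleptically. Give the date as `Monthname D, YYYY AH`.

Julian Day Number of the source date = 2045262.
Converting JDN 2045262 to the tabular Islamic calendar gives 22 Rabi' al-Awwal 274 AH.

Rabi' al-Awwal 22, 274 AH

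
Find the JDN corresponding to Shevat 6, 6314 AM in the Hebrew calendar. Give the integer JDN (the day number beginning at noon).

Equivalently 10 January 2554 (Gregorian).
JDN 2451545 is 1 January 2000 CE (Gregorian); the target day is +202354 days from there, so JDN = 2653899.

2653899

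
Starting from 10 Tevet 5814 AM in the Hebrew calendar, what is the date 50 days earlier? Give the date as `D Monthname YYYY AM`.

20 Cheshvan 5814 AM

Counting 50 days back from JDN 2471258 reaches JDN 2471208, which is 20 Cheshvan 5814 AM.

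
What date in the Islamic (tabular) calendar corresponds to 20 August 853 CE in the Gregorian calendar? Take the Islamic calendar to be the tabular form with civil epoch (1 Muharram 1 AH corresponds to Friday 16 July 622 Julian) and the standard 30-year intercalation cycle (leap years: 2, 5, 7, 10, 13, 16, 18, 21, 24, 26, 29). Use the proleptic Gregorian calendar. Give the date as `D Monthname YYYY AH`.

Both dates share Julian Day Number 2032844; in the tabular Islamic calendar that is 7 Rabi' al-Awwal 239 AH.

7 Rabi' al-Awwal 239 AH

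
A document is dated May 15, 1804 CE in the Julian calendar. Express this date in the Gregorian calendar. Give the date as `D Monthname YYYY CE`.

27 May 1804 CE

The Julian–Gregorian offset here is 12 days (Julian trailing).
15 May 1804 Julian + 12 days → 27 May 1804 Gregorian.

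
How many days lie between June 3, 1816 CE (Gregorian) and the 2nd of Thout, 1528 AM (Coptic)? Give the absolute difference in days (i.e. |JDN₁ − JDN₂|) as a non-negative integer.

1726

JDN of the first date = 2384494.
JDN of the second date = 2382768.
|2382768 − 2384494| = 1726.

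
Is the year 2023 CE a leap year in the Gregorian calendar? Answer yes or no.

no

2023 is not divisible by 4, so it is a common year.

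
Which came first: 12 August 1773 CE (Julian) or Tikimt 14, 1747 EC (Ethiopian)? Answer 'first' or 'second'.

second

The two dates have Julian Day Numbers 2368870 and 2361990 respectively.
Since 2361990 < 2368870, the second date comes first.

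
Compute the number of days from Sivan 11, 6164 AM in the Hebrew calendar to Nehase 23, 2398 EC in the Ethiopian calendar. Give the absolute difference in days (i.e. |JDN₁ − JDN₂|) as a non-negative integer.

First date → JDN 2599273; second date → JDN 2600077.
The interval is |2599273 − 2600077| = 804 days.

804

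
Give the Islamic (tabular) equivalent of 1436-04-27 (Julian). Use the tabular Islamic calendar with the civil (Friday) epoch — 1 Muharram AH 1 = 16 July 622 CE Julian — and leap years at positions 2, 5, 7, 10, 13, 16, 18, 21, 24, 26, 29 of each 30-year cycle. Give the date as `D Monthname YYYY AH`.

10 Shawwal 839 AH

Julian Day Number of the source date = 2245674.
Converting JDN 2245674 to the tabular Islamic calendar gives 10 Shawwal 839 AH.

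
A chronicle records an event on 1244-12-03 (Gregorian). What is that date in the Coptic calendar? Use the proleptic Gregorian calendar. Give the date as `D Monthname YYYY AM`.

Julian Day Number of the source date = 2175759.
Converting JDN 2175759 to the Coptic calendar gives 30 Hathor 961 AM.

30 Hathor 961 AM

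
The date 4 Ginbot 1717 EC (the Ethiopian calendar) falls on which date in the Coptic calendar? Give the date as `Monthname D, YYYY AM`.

Pashons 4, 1441 AM

Julian Day Number of the source date = 2351233.
Converting JDN 2351233 to the Coptic calendar gives 4 Pashons 1441 AM.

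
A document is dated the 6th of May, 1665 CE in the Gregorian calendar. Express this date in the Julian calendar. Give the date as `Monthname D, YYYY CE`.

April 26, 1665 CE

At this point the Julian calendar is 10 days behind the Gregorian.
6 May 1665 Gregorian − 10 days → 26 April 1665 Julian.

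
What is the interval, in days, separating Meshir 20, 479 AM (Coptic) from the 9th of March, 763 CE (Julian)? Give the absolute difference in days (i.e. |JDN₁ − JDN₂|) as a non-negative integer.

First date → JDN 1999788; second date → JDN 1999811.
The interval is |1999788 − 1999811| = 23 days.

23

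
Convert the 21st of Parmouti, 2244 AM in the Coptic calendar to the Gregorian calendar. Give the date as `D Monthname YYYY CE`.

Both dates share Julian Day Number 2644516; in the Gregorian calendar that is 3 May 2528 CE.

3 May 2528 CE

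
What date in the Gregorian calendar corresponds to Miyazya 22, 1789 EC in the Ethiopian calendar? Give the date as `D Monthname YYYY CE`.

Both dates share Julian Day Number 2377519; in the Gregorian calendar that is 28 April 1797 CE.

28 April 1797 CE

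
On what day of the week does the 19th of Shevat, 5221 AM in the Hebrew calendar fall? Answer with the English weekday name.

Friday

In the proleptic Gregorian calendar this is 8 February 1461 (JDN 2254718).
JDN 2254718 mod 7 = 4, and JDN 0 was a Monday, so this is a Friday.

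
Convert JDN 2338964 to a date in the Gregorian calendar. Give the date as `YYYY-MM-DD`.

Counting from JDN 2299161 = 15 Oct 1582 gives an offset of 39803 days.

1691-10-06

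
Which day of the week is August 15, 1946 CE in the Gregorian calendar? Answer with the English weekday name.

Since JDN mod 7 = 3 (0 = Monday), the day is Thursday.

Thursday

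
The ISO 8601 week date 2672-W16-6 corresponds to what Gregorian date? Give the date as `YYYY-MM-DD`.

2672-04-20

ISO week 1 of 2672 is the week containing the first Thursday of 2672.
Week 16, day 6 (Saturday) lands on 2672-04-20.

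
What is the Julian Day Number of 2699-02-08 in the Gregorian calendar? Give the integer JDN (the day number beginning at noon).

JDN 2451545 is 1 January 2000 CE (Gregorian); the target day is +255343 days from there, so JDN = 2706888.

2706888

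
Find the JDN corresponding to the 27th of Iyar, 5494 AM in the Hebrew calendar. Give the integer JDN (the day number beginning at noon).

2354540

In the Gregorian calendar the same day is 30 May 1734.
JDN 2451545 is 1 January 2000 CE (Gregorian); the target day is −97005 days from there, so JDN = 2354540.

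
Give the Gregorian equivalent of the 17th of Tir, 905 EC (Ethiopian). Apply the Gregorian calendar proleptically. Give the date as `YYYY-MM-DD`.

0913-01-17

Julian Day Number of the source date = 2054543.
Converting JDN 2054543 to the Gregorian calendar gives 17 January 913 CE.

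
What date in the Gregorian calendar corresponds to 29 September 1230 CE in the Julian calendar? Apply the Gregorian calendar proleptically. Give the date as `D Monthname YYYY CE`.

6 October 1230 CE

For dates in this range the Gregorian date is 7 days ahead of the Julian.
29 September 1230 Julian + 7 days → 6 October 1230 Gregorian.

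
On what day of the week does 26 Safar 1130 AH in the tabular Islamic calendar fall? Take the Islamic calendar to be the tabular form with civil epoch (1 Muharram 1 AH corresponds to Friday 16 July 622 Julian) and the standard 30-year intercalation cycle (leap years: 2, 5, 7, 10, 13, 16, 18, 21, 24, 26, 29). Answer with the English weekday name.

Equivalently 29 January 1718 Gregorian, JDN 2348575.
JDN 2348575 mod 7 = 5, and JDN 0 was a Monday, so this is a Saturday.

Saturday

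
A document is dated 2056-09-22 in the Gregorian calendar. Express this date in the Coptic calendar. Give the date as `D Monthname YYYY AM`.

Julian Day Number of the source date = 2472264.
Converting JDN 2472264 to the Coptic calendar gives 12 Thout 1773 AM.

12 Thout 1773 AM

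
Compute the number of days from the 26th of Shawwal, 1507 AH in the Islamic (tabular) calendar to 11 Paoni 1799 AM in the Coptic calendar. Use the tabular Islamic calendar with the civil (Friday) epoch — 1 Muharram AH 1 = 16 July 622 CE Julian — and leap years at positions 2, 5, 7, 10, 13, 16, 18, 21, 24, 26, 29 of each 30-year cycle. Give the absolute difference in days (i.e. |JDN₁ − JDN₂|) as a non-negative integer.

378

JDN of the first date = 2482407.
JDN of the second date = 2482029.
|2482029 − 2482407| = 378.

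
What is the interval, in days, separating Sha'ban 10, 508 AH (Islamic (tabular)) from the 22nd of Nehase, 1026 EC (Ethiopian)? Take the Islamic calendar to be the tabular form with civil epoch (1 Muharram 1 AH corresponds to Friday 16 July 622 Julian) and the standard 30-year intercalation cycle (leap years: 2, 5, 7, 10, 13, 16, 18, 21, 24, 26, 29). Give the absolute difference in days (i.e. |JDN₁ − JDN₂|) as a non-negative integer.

JDN of the first date = 2128320.
JDN of the second date = 2098953.
|2098953 − 2128320| = 29367.

29367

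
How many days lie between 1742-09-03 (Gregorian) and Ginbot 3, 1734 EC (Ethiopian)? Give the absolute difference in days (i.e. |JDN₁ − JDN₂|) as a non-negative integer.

First date → JDN 2357558; second date → JDN 2357441.
The interval is |2357558 − 2357441| = 117 days.

117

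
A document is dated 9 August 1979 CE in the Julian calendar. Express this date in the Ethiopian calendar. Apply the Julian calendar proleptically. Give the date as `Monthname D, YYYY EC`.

Julian Day Number of the source date = 2444108.
Converting JDN 2444108 to the Ethiopian calendar gives 16 Nehase 1971 EC.

Nehase 16, 1971 EC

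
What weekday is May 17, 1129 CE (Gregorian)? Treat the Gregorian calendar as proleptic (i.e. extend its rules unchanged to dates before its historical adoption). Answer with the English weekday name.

JDN 2133555 mod 7 = 4, and JDN 0 was a Monday, so this is a Friday.

Friday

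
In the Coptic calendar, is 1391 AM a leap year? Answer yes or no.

1391 mod 4 = 3; in the Coptic calendar a year is leap when year mod 4 = 3, so it is a leap year.

yes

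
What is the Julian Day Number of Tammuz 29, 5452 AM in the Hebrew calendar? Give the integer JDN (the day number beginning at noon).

2339245

In the Gregorian calendar the same day is 13 July 1692.
JDN 2299161 is 15 October 1582 CE (Gregorian); the target day is +40084 days from there, so JDN = 2339245.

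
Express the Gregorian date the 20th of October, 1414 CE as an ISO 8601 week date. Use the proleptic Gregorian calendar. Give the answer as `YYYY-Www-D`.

1414-W42-4

The weekday is Thursday (ISO weekday 4).
That Thursday belongs to ISO week 42 of ISO year 1414.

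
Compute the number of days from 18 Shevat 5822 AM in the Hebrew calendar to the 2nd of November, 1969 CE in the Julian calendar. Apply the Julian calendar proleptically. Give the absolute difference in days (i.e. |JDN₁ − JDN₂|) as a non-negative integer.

JDN of the first date = 2474219.
JDN of the second date = 2440541.
|2440541 − 2474219| = 33678.

33678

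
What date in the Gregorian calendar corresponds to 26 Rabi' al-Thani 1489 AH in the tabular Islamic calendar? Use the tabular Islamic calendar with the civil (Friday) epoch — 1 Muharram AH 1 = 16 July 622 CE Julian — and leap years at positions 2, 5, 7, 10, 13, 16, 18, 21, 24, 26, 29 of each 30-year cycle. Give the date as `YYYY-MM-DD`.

2066-07-20

Both dates share Julian Day Number 2475852; in the Gregorian calendar that is 20 July 2066 CE.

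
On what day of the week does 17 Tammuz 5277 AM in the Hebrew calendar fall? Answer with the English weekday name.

This is JDN 2275330 (17 July 1517 Gregorian).
JDN 2275330 mod 7 = 1, and JDN 0 was a Monday, so this is a Tuesday.

Tuesday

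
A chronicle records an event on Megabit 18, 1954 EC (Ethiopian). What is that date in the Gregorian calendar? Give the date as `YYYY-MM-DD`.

Julian Day Number of the source date = 2437751.
Converting JDN 2437751 to the Gregorian calendar gives 27 March 1962 CE.

1962-03-27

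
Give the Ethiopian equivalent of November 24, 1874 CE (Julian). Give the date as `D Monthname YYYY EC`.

Both dates share Julian Day Number 2405864; in the Ethiopian calendar that is 28 Hidar 1867 EC.

28 Hidar 1867 EC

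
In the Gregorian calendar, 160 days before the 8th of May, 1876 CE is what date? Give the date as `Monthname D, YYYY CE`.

JDN of the 8th of May, 1876 CE = 2406383.
2406383 − 160 = 2406223.
JDN 2406223 in the Gregorian calendar is November 30, 1875 CE.

November 30, 1875 CE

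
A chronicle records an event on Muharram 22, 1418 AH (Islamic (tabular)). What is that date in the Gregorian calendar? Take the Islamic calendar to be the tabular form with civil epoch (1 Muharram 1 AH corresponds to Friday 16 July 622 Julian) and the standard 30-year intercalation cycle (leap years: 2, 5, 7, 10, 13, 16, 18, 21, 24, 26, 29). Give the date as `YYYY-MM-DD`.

Julian Day Number of the source date = 2450599.
Converting JDN 2450599 to the Gregorian calendar gives 30 May 1997 CE.

1997-05-30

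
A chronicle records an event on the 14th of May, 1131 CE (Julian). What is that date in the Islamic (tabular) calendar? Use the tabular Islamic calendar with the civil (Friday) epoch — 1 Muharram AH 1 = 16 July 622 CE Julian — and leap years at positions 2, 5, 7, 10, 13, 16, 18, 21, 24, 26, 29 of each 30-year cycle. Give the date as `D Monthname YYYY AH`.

Both dates share Julian Day Number 2134289; in the tabular Islamic calendar that is 14 Jumada al-Thani 525 AH.

14 Jumada al-Thani 525 AH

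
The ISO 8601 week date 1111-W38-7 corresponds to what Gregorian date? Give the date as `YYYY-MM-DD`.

ISO week 1 of 1111 is the week containing the first Thursday of 1111.
Week 38, day 7 (Sunday) lands on 1111-09-24.

1111-09-24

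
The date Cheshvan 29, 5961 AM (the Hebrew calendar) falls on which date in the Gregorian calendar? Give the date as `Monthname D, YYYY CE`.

Both dates share Julian Day Number 2524905; in the Gregorian calendar that is 8 November 2200 CE.

November 8, 2200 CE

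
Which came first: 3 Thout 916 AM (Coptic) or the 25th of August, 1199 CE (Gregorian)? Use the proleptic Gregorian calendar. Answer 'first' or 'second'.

second

Converting both to JDN: 2159236 vs 2159222; the smaller is the second.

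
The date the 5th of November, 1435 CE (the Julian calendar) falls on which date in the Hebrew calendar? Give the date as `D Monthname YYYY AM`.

Julian Day Number of the source date = 2245500.
Converting JDN 2245500 to the Hebrew calendar gives 13 Cheshvan 5196 AM.

13 Cheshvan 5196 AM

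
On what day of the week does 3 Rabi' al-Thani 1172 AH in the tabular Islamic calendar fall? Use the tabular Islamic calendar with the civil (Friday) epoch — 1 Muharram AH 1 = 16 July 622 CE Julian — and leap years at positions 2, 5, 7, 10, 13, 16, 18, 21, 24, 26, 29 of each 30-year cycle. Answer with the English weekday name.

Monday

This is JDN 2363494 (4 December 1758 Gregorian).
JDN 2363494 mod 7 = 0, and JDN 0 was a Monday, so this is a Monday.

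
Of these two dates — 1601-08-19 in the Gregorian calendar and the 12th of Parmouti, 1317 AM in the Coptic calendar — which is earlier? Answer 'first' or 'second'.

First date → JDN 2306044; second date → JDN 2305920.
JDN 2305920 < JDN 2306044, so the second date is earlier.

second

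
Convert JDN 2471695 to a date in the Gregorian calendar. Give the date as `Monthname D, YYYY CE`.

March 3, 2055 CE

Counting from JDN 2299161 = 15 Oct 1582 gives an offset of 172534 days.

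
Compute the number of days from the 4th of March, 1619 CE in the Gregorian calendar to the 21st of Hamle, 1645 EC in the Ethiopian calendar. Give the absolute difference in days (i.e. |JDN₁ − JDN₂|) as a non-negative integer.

JDN of the first date = 2312450.
JDN of the second date = 2325012.
|2325012 − 2312450| = 12562.

12562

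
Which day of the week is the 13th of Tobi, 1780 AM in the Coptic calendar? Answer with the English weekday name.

Tuesday

This is JDN 2474942 (22 January 2064 Gregorian).
JDN 2474942 mod 7 = 1, and JDN 0 was a Monday, so this is a Tuesday.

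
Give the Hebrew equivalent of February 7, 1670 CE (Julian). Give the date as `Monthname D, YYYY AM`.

Both dates share Julian Day Number 2331063; in the Hebrew calendar that is 27 Shevat 5430 AM.

Shevat 27, 5430 AM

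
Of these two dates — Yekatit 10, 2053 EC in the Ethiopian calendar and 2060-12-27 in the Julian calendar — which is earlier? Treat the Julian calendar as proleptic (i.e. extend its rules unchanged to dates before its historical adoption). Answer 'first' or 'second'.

second

First date → JDN 2473873; second date → JDN 2473834.
JDN 2473834 < JDN 2473873, so the second date is earlier.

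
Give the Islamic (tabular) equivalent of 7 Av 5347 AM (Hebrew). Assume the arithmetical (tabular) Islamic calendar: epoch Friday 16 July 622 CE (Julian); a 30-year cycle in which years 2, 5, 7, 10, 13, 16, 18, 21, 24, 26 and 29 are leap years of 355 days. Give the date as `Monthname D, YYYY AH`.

Ramadan 7, 995 AH

Julian Day Number of the source date = 2300922.
Converting JDN 2300922 to the tabular Islamic calendar gives 7 Ramadan 995 AH.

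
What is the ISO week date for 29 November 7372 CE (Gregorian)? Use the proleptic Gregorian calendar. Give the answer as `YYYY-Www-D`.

7372-W48-7

The weekday is Sunday (ISO weekday 7).
That Sunday belongs to ISO week 48 of ISO year 7372.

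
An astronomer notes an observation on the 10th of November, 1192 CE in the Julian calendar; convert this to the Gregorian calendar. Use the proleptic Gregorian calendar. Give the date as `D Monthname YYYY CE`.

17 November 1192 CE

At this point the Julian calendar is 7 days behind the Gregorian.
10 November 1192 Julian + 7 days → 17 November 1192 Gregorian.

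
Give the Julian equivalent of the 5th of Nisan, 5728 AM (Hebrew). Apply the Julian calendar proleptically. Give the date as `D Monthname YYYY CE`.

21 March 1968 CE

Both dates share Julian Day Number 2439950; in the Julian calendar that is 21 March 1968 CE.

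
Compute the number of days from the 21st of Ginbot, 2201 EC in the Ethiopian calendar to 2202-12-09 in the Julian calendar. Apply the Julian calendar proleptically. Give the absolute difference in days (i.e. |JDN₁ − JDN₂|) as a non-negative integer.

2350

First date → JDN 2528031; second date → JDN 2525681.
The interval is |2528031 − 2525681| = 2350 days.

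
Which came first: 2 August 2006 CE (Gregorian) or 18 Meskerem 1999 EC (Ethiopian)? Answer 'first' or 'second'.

Converting both to JDN: 2453950 vs 2454007; the smaller is the first.

first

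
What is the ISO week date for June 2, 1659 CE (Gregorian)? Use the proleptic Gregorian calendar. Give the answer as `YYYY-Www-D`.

1659-W23-1

The weekday is Monday (ISO weekday 1).
That Monday belongs to ISO week 23 of ISO year 1659.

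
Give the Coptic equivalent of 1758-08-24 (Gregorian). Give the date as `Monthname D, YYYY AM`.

Mesori 20, 1474 AM

Both dates share Julian Day Number 2363392; in the Coptic calendar that is 20 Mesori 1474 AM.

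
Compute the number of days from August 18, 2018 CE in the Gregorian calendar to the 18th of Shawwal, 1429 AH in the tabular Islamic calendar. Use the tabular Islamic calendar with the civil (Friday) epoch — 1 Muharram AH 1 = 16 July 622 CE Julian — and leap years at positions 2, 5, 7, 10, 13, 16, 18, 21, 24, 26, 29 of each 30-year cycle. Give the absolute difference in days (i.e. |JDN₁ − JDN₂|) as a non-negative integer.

JDN of the first date = 2458349.
JDN of the second date = 2454759.
|2454759 − 2458349| = 3590.

3590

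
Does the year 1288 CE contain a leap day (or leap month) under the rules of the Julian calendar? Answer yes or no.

yes

1288 mod 4 = 0, so it is a leap year in the Julian calendar.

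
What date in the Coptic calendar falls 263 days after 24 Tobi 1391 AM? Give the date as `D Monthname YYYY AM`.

11 Paopi 1392 AM

Counting 263 days forward from JDN 2332870 reaches JDN 2333133, which is 11 Paopi 1392 AM.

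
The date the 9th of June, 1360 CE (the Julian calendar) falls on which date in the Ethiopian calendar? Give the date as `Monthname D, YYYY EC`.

Both dates share Julian Day Number 2217958; in the Ethiopian calendar that is 15 Sene 1352 EC.

Sene 15, 1352 EC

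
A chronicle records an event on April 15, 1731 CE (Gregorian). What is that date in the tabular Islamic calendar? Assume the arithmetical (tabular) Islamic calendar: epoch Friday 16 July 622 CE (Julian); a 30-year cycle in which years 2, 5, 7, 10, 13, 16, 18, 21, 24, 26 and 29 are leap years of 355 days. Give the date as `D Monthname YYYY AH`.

Julian Day Number of the source date = 2353399.
Converting JDN 2353399 to the tabular Islamic calendar gives 7 Shawwal 1143 AH.

7 Shawwal 1143 AH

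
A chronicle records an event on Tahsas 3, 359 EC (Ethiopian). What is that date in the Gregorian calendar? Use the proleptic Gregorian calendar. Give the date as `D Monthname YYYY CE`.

Julian Day Number of the source date = 1855072.
Converting JDN 1855072 to the Gregorian calendar gives 30 November 366 CE.

30 November 366 CE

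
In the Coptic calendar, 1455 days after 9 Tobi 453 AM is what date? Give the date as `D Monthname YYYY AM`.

3 Tobi 457 AM

JDN of 9 Tobi 453 AM = 1990251.
1990251 + 1455 = 1991706.
JDN 1991706 in the Coptic calendar is 3 Tobi 457 AM.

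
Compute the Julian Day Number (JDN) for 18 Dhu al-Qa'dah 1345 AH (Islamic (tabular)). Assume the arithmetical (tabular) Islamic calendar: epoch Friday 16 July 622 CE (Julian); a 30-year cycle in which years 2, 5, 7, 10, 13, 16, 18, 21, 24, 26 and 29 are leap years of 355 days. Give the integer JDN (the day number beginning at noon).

Equivalently 20 May 1927 (Gregorian).
JDN 2299161 is 15 October 1582 CE (Gregorian); the target day is +125860 days from there, so JDN = 2425021.

2425021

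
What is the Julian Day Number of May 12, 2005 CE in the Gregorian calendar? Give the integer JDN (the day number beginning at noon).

JDN 2451545 is 1 January 2000 CE (Gregorian); the target day is +1958 days from there, so JDN = 2453503.

2453503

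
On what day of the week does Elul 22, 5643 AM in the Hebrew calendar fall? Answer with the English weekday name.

Monday

This is JDN 2409078 (24 September 1883 Gregorian).
2409078 ≡ 0 (mod 7); counting from Monday = 0 gives Monday.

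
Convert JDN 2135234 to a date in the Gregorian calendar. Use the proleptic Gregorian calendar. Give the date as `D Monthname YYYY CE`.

JDN 2451545 is 1 Jan 2000; 2135234 is −316311 days from there.

21 December 1133 CE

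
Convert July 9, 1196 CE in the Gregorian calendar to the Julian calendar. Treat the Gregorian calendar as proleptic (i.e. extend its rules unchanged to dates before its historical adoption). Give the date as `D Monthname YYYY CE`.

2 July 1196 CE

At this point the Julian calendar is 7 days behind the Gregorian.
9 July 1196 Gregorian − 7 days → 2 July 1196 Julian.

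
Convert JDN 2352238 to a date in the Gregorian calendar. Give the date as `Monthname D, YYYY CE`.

Counting from JDN 2299161 = 15 Oct 1582 gives an offset of 53077 days.

February 9, 1728 CE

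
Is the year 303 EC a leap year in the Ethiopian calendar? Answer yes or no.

yes

303 mod 4 = 3; in the Ethiopian calendar a year is leap when year mod 4 = 3, so it is a leap year.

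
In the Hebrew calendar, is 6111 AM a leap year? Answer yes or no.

no

Hebrew year 6111 is year 12 of its 19-year Metonic cycle; leap years are at positions 3, 6, 8, 11, 14, 17, 19, so it is a common year (12 months).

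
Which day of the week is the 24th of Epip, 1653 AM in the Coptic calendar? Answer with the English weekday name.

Equivalently 31 July 1937 Gregorian, JDN 2428746.
Since JDN mod 7 = 5 (0 = Monday), the day is Saturday.

Saturday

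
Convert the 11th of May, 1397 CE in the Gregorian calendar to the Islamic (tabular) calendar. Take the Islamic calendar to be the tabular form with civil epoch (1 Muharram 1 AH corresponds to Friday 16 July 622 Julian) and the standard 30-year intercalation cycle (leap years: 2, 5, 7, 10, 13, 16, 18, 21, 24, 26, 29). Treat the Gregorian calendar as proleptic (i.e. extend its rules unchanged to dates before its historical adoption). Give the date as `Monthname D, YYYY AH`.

Both dates share Julian Day Number 2231435; in the tabular Islamic calendar that is 4 Sha'ban 799 AH.

Sha'ban 4, 799 AH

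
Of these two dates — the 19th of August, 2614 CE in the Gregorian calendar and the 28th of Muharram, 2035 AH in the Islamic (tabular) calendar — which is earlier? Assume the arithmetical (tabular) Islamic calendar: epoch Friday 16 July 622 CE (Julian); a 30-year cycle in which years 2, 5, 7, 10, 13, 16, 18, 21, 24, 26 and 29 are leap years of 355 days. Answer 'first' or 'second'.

The two dates have Julian Day Numbers 2676034 and 2669249 respectively.
Since 2669249 < 2676034, the second date comes first.

second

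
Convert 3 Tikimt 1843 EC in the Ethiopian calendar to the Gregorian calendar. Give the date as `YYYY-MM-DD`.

Julian Day Number of the source date = 2397043.
Converting JDN 2397043 to the Gregorian calendar gives 12 October 1850 CE.

1850-10-12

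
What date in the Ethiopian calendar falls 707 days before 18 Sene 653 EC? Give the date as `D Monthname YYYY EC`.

12 Hamle 651 EC

The starting date is JDN 1962651; 1962651 − 707 = 1961944.
JDN 1961944 corresponds to 12 Hamle 651 EC.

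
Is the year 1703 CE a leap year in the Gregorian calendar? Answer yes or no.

no

1703 is not divisible by 4, so it is a common year.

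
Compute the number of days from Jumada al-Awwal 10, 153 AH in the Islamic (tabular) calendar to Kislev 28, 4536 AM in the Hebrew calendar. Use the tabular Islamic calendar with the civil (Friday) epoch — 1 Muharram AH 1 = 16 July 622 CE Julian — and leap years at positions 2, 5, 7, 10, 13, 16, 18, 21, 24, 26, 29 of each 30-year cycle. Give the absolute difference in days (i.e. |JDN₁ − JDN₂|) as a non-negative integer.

First date → JDN 2002431; second date → JDN 2004456.
The interval is |2002431 − 2004456| = 2025 days.

2025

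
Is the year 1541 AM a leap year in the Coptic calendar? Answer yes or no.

no

1541 mod 4 = 1; in the Coptic calendar a year is leap when year mod 4 = 3, so it is a common year.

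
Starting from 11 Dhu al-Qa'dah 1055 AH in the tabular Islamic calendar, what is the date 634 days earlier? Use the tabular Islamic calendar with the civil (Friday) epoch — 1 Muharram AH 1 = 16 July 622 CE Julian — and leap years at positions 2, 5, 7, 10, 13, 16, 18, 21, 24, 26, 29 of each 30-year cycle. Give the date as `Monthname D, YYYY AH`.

Muharram 26, 1054 AH

Counting 634 days back from JDN 2322247 reaches JDN 2321613, which is Muharram 26, 1054 AH.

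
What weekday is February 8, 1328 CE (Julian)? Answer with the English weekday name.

This is JDN 2206148 (16 February 1328 Gregorian).
JDN 2206148 mod 7 = 0, and JDN 0 was a Monday, so this is a Monday.

Monday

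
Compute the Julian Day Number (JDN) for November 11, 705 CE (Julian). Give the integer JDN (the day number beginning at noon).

1978874

Equivalently 15 November 705 (proleptic Gregorian).
JDN 2400001 is 17 November 1858 CE (Gregorian), MJD 0; the target day is −421127 days from there, so JDN = 1978874.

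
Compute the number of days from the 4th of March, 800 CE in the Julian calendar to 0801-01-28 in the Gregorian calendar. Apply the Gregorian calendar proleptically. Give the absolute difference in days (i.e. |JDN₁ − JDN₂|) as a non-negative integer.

326

JDN of the first date = 2013321.
JDN of the second date = 2013647.
|2013647 − 2013321| = 326.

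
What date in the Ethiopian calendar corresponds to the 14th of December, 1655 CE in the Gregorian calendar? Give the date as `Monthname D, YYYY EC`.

Both dates share Julian Day Number 2325884; in the Ethiopian calendar that is 7 Tahsas 1648 EC.

Tahsas 7, 1648 EC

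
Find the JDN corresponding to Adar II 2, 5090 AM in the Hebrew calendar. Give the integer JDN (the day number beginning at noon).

Equivalently 2 March 1330 (proleptic Gregorian).
JDN 2451545 is 1 January 2000 CE (Gregorian); the target day is −244652 days from there, so JDN = 2206893.

2206893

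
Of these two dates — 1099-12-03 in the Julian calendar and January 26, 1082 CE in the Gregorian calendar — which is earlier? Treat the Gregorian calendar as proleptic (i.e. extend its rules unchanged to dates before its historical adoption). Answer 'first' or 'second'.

second

First date → JDN 2122804; second date → JDN 2116278.
JDN 2116278 < JDN 2122804, so the second date is earlier.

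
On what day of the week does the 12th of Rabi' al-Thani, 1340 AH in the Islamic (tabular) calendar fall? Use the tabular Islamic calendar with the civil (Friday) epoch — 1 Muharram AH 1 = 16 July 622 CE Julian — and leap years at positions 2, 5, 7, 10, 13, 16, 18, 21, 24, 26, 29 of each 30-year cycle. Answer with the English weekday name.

Tuesday

Equivalently 13 December 1921 Gregorian, JDN 2423037.
JDN 2423037 mod 7 = 1, and JDN 0 was a Monday, so this is a Tuesday.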